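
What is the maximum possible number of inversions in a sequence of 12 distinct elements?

A reversed (strictly descending) arrangement makes every pair an inversion, giving C(12, 2) inversions.
C(12, 2) = 12·11/2 = 66

66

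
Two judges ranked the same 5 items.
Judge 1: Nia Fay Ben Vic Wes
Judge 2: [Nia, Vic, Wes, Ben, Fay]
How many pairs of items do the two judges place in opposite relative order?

5

Assign each item its position (1..5) in the first ordering, then rewrite the second ordering as that position sequence:
positions: Nia→1, Fay→2, Ben→3, Vic→4, Wes→5
second ordering as positions: [1, 4, 5, 3, 2]
Discordant pairs = inversions in this position sequence.
1: 0
4: 3, 2 → 2
5: 3, 2 → 2
3: 2 → 1
2: 0
Total: 0 + 2 + 2 + 1 + 0 = 5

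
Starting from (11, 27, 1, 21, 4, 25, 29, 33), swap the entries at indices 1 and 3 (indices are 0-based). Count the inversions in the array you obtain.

Positions 1 and 3 hold 27 and 21; after swapping, the array is [11, 21, 1, 27, 4, 25, 29, 33].
For each element, count later entries that are smaller:
11 → 1, 4 → 2
21 → 1, 4 → 2
1 → none → 0
27 → 4, 25 → 2
4 → none → 0
25 → none → 0
29 → none → 0
33 → none → 0
Sum: 2 + 2 + 0 + 2 + 0 + 0 + 0 + 0 = 6

There are 6 inversions.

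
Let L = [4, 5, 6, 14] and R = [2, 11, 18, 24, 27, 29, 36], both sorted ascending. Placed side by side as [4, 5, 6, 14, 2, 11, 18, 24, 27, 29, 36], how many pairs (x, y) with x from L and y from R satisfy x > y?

Take each right-half value and tally the left-half values above it:
r = 2: 4, 5, 6, 14 → 4
r = 11: 14 → 1
r = 18: none → 0
r = 24: none → 0
r = 27: none → 0
r = 29: none → 0
r = 36: none → 0
Cross-inversions: 4 + 1 + 0 + 0 + 0 + 0 + 0 = 5

5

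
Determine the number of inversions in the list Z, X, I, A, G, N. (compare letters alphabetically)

11 inversions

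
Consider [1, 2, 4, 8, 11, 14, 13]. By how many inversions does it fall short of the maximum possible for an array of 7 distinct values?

Maximum inversions for 7 distinct elements is C(7, 2) = 7·6/2 = 21.
Current inversions — for each element, count later smaller elements:
1: 0
2: 0
4: 0
8: 0
11: 0
14: 1
13: 0
Current total: 0 + 0 + 0 + 0 + 0 + 1 + 0 = 1
Shortfall: 21 − 1 = 20

20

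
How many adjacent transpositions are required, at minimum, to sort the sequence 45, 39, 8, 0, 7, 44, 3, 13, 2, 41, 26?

There are 31 swaps.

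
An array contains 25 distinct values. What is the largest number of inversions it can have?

The maximum occurs when the array is in strictly decreasing order: every one of the C(25, 2) pairs is inverted.
C(25, 2) = 25·24/2 = 300

300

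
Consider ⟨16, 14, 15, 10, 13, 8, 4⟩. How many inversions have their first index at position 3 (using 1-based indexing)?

4

The element at index 3 is 15.
Elements after it: 10, 13, 8, 4
Those smaller than 15: 10, 13, 8, 4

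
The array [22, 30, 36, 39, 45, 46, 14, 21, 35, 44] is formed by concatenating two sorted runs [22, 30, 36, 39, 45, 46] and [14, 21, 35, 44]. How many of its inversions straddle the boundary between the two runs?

For each element r of the right run, count left-run elements greater than r:
r = 14: 22, 30, 36, 39, 45, 46 → 6
r = 21: 22, 30, 36, 39, 45, 46 → 6
r = 35: 36, 39, 45, 46 → 4
r = 44: 45, 46 → 2
Cross-inversions: 6 + 6 + 4 + 2 = 18

There are 18 split inversions.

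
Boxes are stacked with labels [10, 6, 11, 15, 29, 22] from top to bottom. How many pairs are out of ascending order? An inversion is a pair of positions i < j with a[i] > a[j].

There are 2 inversions.

Out-of-order index pairs (0-indexed):
(0,1): 10 > 6
(4,5): 29 > 22
That's 2 pairs.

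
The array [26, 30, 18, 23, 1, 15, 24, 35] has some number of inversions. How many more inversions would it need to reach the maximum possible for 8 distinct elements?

Maximum inversions for 8 distinct elements is C(8, 2) = 8·7/2 = 28.
Current inversions — for each element, count later smaller elements:
26: 5
30: 5
18: 2
23: 2
1: 0
15: 0
24: 0
35: 0
Current total: 5 + 5 + 2 + 2 + 0 + 0 + 0 + 0 = 14
Shortfall: 28 − 14 = 14

14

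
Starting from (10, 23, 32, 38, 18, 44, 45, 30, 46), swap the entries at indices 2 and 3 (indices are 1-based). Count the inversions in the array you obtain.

Positions 2 and 3 hold 23 and 32; after swapping, the array is [10, 32, 23, 38, 18, 44, 45, 30, 46].
Count, for each position, how many later elements it exceeds:
10: 0
32: 3
23: 1
38: 2
18: 0
44: 1
45: 1
30: 0
46: 0
Sum: 0 + 3 + 1 + 2 + 0 + 1 + 1 + 0 + 0 = 8

8 inversions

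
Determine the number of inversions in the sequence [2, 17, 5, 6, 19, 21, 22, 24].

Sweep left to right; for each value list the smaller values that follow it:
2 → none → 0
17 → 5, 6 → 2
5 → none → 0
6 → none → 0
19 → none → 0
21 → none → 0
22 → none → 0
24 → none → 0
Sum: 0 + 2 + 0 + 0 + 0 + 0 + 0 + 0 = 2

2 inversions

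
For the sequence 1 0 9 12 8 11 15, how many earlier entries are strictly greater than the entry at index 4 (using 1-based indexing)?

The element at index 4 is 12.
Elements before it: 1, 0, 9
None of them are larger than 12.

0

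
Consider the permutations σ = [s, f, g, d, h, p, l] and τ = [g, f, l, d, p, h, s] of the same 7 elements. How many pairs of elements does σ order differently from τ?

11

Assign each item its position (1..7) in the first ordering, then rewrite the second ordering as that position sequence:
positions: s→1, f→2, g→3, d→4, h→5, p→6, l→7
second ordering as positions: [3, 2, 7, 4, 6, 5, 1]
Discordant pairs = inversions in this position sequence.
3: 2, 1 → 2
2: 1 → 1
7: 4, 6, 5, 1 → 4
4: 1 → 1
6: 5, 1 → 2
5: 1 → 1
1: 0
Total: 2 + 1 + 4 + 1 + 2 + 1 + 0 = 11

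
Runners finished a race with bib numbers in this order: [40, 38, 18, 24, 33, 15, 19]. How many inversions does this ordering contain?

16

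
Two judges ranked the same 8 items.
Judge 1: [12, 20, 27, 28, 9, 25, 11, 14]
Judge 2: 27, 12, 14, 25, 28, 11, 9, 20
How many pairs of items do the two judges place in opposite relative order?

Discordant pairs: 14

Assign each item its position (1..8) in the first ordering, then rewrite the second ordering as that position sequence:
positions: 12→1, 20→2, 27→3, 28→4, 9→5, 25→6, 11→7, 14→8
second ordering as positions: [3, 1, 8, 6, 4, 7, 5, 2]
Discordant pairs = inversions in this position sequence.
3: 1, 2 → 2
1: 0
8: 6, 4, 7, 5, 2 → 5
6: 4, 5, 2 → 3
4: 2 → 1
7: 5, 2 → 2
5: 2 → 1
2: 0
Total: 2 + 0 + 5 + 3 + 1 + 2 + 1 + 0 = 14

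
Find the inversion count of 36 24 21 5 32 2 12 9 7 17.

For each element, count later entries that are smaller:
36: 9
24: 7
21: 6
5: 1
32: 5
2: 0
12: 2
9: 1
7: 0
17: 0
Sum: 9 + 7 + 6 + 1 + 5 + 0 + 2 + 1 + 0 + 0 = 31

Out-of-order pairs: 31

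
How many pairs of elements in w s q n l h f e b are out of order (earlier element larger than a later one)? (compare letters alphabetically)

Sweep left to right; for each value list the smaller values that follow it:
w → s, q, n, l, h, f, e, b → 8
s → q, n, l, h, f, e, b → 7
q → n, l, h, f, e, b → 6
n → l, h, f, e, b → 5
l → h, f, e, b → 4
h → f, e, b → 3
f → e, b → 2
e → b → 1
b → none → 0
Sum: 8 + 7 + 6 + 5 + 4 + 3 + 2 + 1 + 0 = 36

Inversions: 36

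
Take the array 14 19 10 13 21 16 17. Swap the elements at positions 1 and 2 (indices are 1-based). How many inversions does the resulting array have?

9 inversions

Positions 1 and 2 hold 14 and 19; after swapping, the array is [19, 14, 10, 13, 21, 16, 17].
Sweep left to right; for each value list the smaller values that follow it:
19 → 14, 10, 13, 16, 17 → 5
14 → 10, 13 → 2
10 → none → 0
13 → none → 0
21 → 16, 17 → 2
16 → none → 0
17 → none → 0
Sum: 5 + 2 + 0 + 0 + 2 + 0 + 0 = 9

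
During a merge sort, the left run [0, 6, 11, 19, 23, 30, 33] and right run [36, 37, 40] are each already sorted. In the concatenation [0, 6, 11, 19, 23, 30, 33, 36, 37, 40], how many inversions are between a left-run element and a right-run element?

For each element r of the right run, count left-run elements greater than r:
r = 36: none → 0
r = 37: none → 0
r = 40: none → 0
Cross-inversions: 0 + 0 + 0 = 0

0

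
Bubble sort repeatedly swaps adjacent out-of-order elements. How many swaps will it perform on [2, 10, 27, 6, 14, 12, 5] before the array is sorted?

10 swaps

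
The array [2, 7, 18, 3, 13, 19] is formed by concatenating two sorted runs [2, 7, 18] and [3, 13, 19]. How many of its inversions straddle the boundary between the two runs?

3 split inversions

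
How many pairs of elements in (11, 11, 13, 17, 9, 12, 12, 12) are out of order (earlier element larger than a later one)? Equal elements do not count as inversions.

10

For each element, count later entries that are smaller:
11: 1
11: 1
13: 4
17: 4
9: 0
12: 0
12: 0
12: 0
Sum: 1 + 1 + 4 + 4 + 0 + 0 + 0 + 0 = 10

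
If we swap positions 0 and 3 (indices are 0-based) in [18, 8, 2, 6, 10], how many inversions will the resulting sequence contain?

3

Positions 0 and 3 hold 18 and 6; after swapping, the array is [6, 8, 2, 18, 10].
Count, for each position, how many later elements it exceeds:
6: 1
8: 1
2: 0
18: 1
10: 0
Sum: 1 + 1 + 0 + 1 + 0 = 3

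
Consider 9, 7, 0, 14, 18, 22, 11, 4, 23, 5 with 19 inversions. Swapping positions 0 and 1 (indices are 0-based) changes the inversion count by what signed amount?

Positions 0 and 1 hold 9 and 7; after swapping, the array is [7, 9, 0, 14, 18, 22, 11, 4, 23, 5].
Count, for each position, how many later elements it exceeds:
7: 3
9: 3
0: 0
14: 3
18: 3
22: 3
11: 2
4: 0
23: 1
5: 0
Sum: 3 + 3 + 0 + 3 + 3 + 3 + 2 + 0 + 1 + 0 = 18
Change: 18 − 19 = -1

-1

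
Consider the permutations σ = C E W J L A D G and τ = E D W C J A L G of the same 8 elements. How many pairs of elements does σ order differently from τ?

8

Assign each item its position (1..8) in the first ordering, then rewrite the second ordering as that position sequence:
positions: C→1, E→2, W→3, J→4, L→5, A→6, D→7, G→8
second ordering as positions: [2, 7, 3, 1, 4, 6, 5, 8]
Discordant pairs = inversions in this position sequence.
2: 1 → 1
7: 3, 1, 4, 6, 5 → 5
3: 1 → 1
1: 0
4: 0
6: 5 → 1
5: 0
8: 0
Total: 1 + 5 + 1 + 0 + 0 + 1 + 0 + 0 = 8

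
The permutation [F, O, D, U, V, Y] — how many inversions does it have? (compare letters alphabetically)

Sweep left to right; for each value list the smaller values that follow it:
F → D → 1
O → D → 1
D → none → 0
U → none → 0
V → none → 0
Y → none → 0
Sum: 1 + 1 + 0 + 0 + 0 + 0 = 2

Inversions: 2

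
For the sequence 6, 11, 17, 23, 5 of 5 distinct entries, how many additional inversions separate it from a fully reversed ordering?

6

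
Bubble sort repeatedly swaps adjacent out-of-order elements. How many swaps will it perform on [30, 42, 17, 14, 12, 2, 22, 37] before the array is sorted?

17 swaps

Minimum adjacent swaps = number of inversions (each swap of adjacent out-of-order elements removes one inversion and no swap can remove more).
Count inversions — for each element, later elements that are smaller:
30: 17, 14, 12, 2, 22 → 5
42: 17, 14, 12, 2, 22, 37 → 6
17: 14, 12, 2 → 3
14: 12, 2 → 2
12: 2 → 1
2: none → 0
22: none → 0
37: none → 0
Total inversions: 5 + 6 + 3 + 2 + 1 + 0 + 0 + 0 = 17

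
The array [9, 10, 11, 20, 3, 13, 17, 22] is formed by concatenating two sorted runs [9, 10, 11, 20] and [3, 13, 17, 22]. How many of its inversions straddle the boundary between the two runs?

For each element r of the right run, count left-run elements greater than r:
r = 3: 9, 10, 11, 20 → 4
r = 13: 20 → 1
r = 17: 20 → 1
r = 22: none → 0
Cross-inversions: 4 + 1 + 1 + 0 = 6

There are 6 cross-inversions.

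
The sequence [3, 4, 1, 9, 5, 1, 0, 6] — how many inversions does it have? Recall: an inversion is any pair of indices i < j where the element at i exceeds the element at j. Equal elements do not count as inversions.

14 inversions

For each element, count later entries that are smaller:
3: 3
4: 3
1: 1
9: 4
5: 2
1: 1
0: 0
6: 0
Sum: 3 + 3 + 1 + 4 + 2 + 1 + 0 + 0 = 14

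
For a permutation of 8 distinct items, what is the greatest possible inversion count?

The maximum occurs when the array is in strictly decreasing order: every one of the C(8, 2) pairs is inverted.
C(8, 2) = 8·7/2 = 28

28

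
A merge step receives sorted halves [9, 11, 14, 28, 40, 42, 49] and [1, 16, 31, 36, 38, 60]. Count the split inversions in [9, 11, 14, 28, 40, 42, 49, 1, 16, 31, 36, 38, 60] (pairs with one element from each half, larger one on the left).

Count, for every r in R, how many entries of L exceed r:
r = 1: 9, 11, 14, 28, 40, 42, 49 → 7
r = 16: 28, 40, 42, 49 → 4
r = 31: 40, 42, 49 → 3
r = 36: 40, 42, 49 → 3
r = 38: 40, 42, 49 → 3
r = 60: none → 0
Cross-inversions: 7 + 4 + 3 + 3 + 3 + 0 = 20

20 split inversions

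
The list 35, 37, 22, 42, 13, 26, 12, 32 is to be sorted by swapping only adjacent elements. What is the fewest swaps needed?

Minimum adjacent swaps = number of inversions (each swap of adjacent out-of-order elements removes one inversion and no swap can remove more).
Count inversions — for each element, later elements that are smaller:
35: 22, 13, 26, 12, 32 → 5
37: 22, 13, 26, 12, 32 → 5
22: 13, 12 → 2
42: 13, 26, 12, 32 → 4
13: 12 → 1
26: 12 → 1
12: none → 0
32: none → 0
Total inversions: 5 + 5 + 2 + 4 + 1 + 1 + 0 + 0 = 18

Swaps: 18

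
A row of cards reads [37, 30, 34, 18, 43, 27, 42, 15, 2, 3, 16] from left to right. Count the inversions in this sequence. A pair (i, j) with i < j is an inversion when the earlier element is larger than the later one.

Count, for each position, how many later elements it exceeds:
37 → 30, 34, 18, 27, 15, 2, 3, 16 → 8
30 → 18, 27, 15, 2, 3, 16 → 6
34 → 18, 27, 15, 2, 3, 16 → 6
18 → 15, 2, 3, 16 → 4
43 → 27, 42, 15, 2, 3, 16 → 6
27 → 15, 2, 3, 16 → 4
42 → 15, 2, 3, 16 → 4
15 → 2, 3 → 2
2 → none → 0
3 → none → 0
16 → none → 0
Sum: 8 + 6 + 6 + 4 + 6 + 4 + 4 + 2 + 0 + 0 + 0 = 40

40 out-of-order pairs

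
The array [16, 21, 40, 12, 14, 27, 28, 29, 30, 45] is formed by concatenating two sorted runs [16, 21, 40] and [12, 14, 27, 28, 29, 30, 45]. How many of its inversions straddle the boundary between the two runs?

There are 10 cross-inversions.

Take each right-half value and tally the left-half values above it:
r = 12: 16, 21, 40 → 3
r = 14: 16, 21, 40 → 3
r = 27: 40 → 1
r = 28: 40 → 1
r = 29: 40 → 1
r = 30: 40 → 1
r = 45: none → 0
Cross-inversions: 3 + 3 + 1 + 1 + 1 + 1 + 0 = 10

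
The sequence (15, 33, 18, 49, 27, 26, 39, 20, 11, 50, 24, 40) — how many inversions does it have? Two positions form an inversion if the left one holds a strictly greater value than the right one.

Element-by-element contributions:
15: 1
33: 6
18: 1
49: 7
27: 4
26: 3
39: 3
20: 1
11: 0
50: 2
24: 0
40: 0
Sum: 1 + 6 + 1 + 7 + 4 + 3 + 3 + 1 + 0 + 2 + 0 + 0 = 28

28 out-of-order pairs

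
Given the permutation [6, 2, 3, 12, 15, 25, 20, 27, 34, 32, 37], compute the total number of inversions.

Count, for each position, how many later elements it exceeds:
6: 2
2: 0
3: 0
12: 0
15: 0
25: 1
20: 0
27: 0
34: 1
32: 0
37: 0
Sum: 2 + 0 + 0 + 0 + 0 + 1 + 0 + 0 + 1 + 0 + 0 = 4

4 inversions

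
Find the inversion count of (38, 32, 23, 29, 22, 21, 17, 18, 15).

Count, for each position, how many later elements it exceeds:
38 → 32, 23, 29, 22, 21, 17, 18, 15 → 8
32 → 23, 29, 22, 21, 17, 18, 15 → 7
23 → 22, 21, 17, 18, 15 → 5
29 → 22, 21, 17, 18, 15 → 5
22 → 21, 17, 18, 15 → 4
21 → 17, 18, 15 → 3
17 → 15 → 1
18 → 15 → 1
15 → none → 0
Sum: 8 + 7 + 5 + 5 + 4 + 3 + 1 + 1 + 0 = 34

34 inversions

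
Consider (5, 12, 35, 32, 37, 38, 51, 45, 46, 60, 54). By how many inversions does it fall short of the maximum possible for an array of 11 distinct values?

51

Maximum inversions for 11 distinct elements is C(11, 2) = 11·10/2 = 55.
Current inversions — for each element, count later smaller elements:
5: 0
12: 0
35: 1
32: 0
37: 0
38: 0
51: 2
45: 0
46: 0
60: 1
54: 0
Current total: 0 + 0 + 1 + 0 + 0 + 0 + 2 + 0 + 0 + 1 + 0 = 4
Shortfall: 55 − 4 = 51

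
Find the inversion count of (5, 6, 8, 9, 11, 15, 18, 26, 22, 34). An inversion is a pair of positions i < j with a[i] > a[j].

Inversions: 1

Sweep left to right; for each value list the smaller values that follow it:
5 → none → 0
6 → none → 0
8 → none → 0
9 → none → 0
11 → none → 0
15 → none → 0
18 → none → 0
26 → 22 → 1
22 → none → 0
34 → none → 0
Sum: 0 + 0 + 0 + 0 + 0 + 0 + 0 + 1 + 0 + 0 = 1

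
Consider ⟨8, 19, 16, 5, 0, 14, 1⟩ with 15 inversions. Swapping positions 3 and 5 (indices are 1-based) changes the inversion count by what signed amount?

-3

Positions 3 and 5 hold 16 and 0; after swapping, the array is [8, 19, 0, 5, 16, 14, 1].
Sweep left to right; for each value list the smaller values that follow it:
8 → 0, 5, 1 → 3
19 → 0, 5, 16, 14, 1 → 5
0 → none → 0
5 → 1 → 1
16 → 14, 1 → 2
14 → 1 → 1
1 → none → 0
Sum: 3 + 5 + 0 + 1 + 2 + 1 + 0 = 12
Change: 12 − 15 = -3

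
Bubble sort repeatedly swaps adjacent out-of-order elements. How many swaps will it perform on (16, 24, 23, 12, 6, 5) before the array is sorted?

The minimum number of adjacent swaps to sort an array equals its inversion count, since every such swap removes exactly one inversion.
Count inversions — for each element, later elements that are smaller:
16: 12, 6, 5 → 3
24: 23, 12, 6, 5 → 4
23: 12, 6, 5 → 3
12: 6, 5 → 2
6: 5 → 1
5: none → 0
Total inversions: 3 + 4 + 3 + 2 + 1 + 0 = 13

13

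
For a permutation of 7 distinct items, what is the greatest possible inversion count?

Inversions: 21

A reversed (strictly descending) arrangement makes every pair an inversion, giving C(7, 2) inversions.
C(7, 2) = 7·6/2 = 21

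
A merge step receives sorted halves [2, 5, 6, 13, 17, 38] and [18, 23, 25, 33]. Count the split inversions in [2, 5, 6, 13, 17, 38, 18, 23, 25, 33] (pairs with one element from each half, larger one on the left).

For each element r of the right run, count left-run elements greater than r:
r = 18: 38 → 1
r = 23: 38 → 1
r = 25: 38 → 1
r = 33: 38 → 1
Cross-inversions: 1 + 1 + 1 + 1 = 4

4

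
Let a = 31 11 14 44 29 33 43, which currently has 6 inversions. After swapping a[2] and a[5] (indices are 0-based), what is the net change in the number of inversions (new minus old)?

Positions 2 and 5 hold 14 and 33; after swapping, the array is [31, 11, 33, 44, 29, 14, 43].
Sweep left to right; for each value list the smaller values that follow it:
31: 3
11: 0
33: 2
44: 3
29: 1
14: 0
43: 0
Sum: 3 + 0 + 2 + 3 + 1 + 0 + 0 = 9
Change: 9 − 6 = +3

+3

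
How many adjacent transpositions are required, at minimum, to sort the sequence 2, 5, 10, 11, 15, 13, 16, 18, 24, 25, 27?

1

Each adjacent swap fixes exactly one inversion, so the minimum swap count equals the number of inversions.
Count inversions — for each element, later elements that are smaller:
2: none → 0
5: none → 0
10: none → 0
11: none → 0
15: 13 → 1
13: none → 0
16: none → 0
18: none → 0
24: none → 0
25: none → 0
27: none → 0
Total inversions: 0 + 0 + 0 + 0 + 1 + 0 + 0 + 0 + 0 + 0 + 0 = 1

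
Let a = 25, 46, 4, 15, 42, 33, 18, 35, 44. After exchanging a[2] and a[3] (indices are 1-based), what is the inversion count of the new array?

13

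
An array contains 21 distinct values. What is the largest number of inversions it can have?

A reversed (strictly descending) arrangement makes every pair an inversion, giving C(21, 2) inversions.
C(21, 2) = 21·20/2 = 210

210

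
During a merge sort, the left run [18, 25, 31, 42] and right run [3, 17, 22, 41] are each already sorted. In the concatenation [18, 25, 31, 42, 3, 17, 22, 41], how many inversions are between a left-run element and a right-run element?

Count, for every r in R, how many entries of L exceed r:
r = 3: 18, 25, 31, 42 → 4
r = 17: 18, 25, 31, 42 → 4
r = 22: 25, 31, 42 → 3
r = 41: 42 → 1
Cross-inversions: 4 + 4 + 3 + 1 = 12

12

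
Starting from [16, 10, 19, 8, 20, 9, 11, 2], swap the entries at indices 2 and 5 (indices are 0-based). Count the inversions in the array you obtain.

17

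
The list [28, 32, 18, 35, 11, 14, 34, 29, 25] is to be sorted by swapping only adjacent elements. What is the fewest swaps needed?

Minimum adjacent swaps = number of inversions (each swap of adjacent out-of-order elements removes one inversion and no swap can remove more).
Count inversions — for each element, later elements that are smaller:
28: 18, 11, 14, 25 → 4
32: 18, 11, 14, 29, 25 → 5
18: 11, 14 → 2
35: 11, 14, 34, 29, 25 → 5
11: none → 0
14: none → 0
34: 29, 25 → 2
29: 25 → 1
25: none → 0
Total inversions: 4 + 5 + 2 + 5 + 0 + 0 + 2 + 1 + 0 = 19

19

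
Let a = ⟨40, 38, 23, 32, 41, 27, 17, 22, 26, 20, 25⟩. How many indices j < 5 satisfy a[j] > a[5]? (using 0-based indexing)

4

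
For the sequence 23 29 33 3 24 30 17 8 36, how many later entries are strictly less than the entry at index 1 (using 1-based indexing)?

3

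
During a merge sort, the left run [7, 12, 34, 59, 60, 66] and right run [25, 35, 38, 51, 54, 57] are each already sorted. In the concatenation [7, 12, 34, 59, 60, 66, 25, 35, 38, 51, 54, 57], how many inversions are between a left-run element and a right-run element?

19

Count, for every r in R, how many entries of L exceed r:
r = 25: 34, 59, 60, 66 → 4
r = 35: 59, 60, 66 → 3
r = 38: 59, 60, 66 → 3
r = 51: 59, 60, 66 → 3
r = 54: 59, 60, 66 → 3
r = 57: 59, 60, 66 → 3
Cross-inversions: 4 + 3 + 3 + 3 + 3 + 3 = 19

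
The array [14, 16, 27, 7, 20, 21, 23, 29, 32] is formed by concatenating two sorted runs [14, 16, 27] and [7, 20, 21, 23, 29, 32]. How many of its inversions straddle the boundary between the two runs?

There are 6 split inversions.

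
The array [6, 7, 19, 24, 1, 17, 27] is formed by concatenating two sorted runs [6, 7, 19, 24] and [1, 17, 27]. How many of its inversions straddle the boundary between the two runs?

6

For each element r of the right run, count left-run elements greater than r:
r = 1: 6, 7, 19, 24 → 4
r = 17: 19, 24 → 2
r = 27: none → 0
Cross-inversions: 4 + 2 + 0 = 6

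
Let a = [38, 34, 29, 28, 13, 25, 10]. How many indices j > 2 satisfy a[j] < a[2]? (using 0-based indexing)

4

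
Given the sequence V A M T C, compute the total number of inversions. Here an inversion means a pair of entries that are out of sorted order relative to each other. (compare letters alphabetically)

Out-of-order index pairs (0-indexed):
(0,1): V > A
(0,2): V > M
(0,3): V > T
(0,4): V > C
(2,4): M > C
(3,4): T > C
That's 6 pairs.

6 inversions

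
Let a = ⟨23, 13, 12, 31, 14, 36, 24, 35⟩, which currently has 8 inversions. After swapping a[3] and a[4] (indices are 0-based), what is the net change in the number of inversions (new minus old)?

-1

Positions 3 and 4 hold 31 and 14; after swapping, the array is [23, 13, 12, 14, 31, 36, 24, 35].
Sweep left to right; for each value list the smaller values that follow it:
23 → 13, 12, 14 → 3
13 → 12 → 1
12 → none → 0
14 → none → 0
31 → 24 → 1
36 → 24, 35 → 2
24 → none → 0
35 → none → 0
Sum: 3 + 1 + 0 + 0 + 1 + 2 + 0 + 0 = 7
Change: 7 − 8 = -1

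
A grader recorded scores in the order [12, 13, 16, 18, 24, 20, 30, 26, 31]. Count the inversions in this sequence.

Count, for each position, how many later elements it exceeds:
12: 0
13: 0
16: 0
18: 0
24: 1
20: 0
30: 1
26: 0
31: 0
Sum: 0 + 0 + 0 + 0 + 1 + 0 + 1 + 0 + 0 = 2

2 inversions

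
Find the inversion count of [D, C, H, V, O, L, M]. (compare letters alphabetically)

Listing every pair i<j with a[i]>a[j] (using 0-based positions):
(0,1): D > C
(3,4): V > O
(3,5): V > L
(3,6): V > M
(4,5): O > L
(4,6): O > M
That's 6 pairs.

6 inversions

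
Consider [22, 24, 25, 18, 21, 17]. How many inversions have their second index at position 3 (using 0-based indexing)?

The element at index 3 is 18.
Elements before it: 22, 24, 25
Those larger than 18: 22, 24, 25

3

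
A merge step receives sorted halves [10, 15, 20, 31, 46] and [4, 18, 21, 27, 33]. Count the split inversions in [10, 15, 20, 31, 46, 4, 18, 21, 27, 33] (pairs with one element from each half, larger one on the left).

Take each right-half value and tally the left-half values above it:
r = 4: 10, 15, 20, 31, 46 → 5
r = 18: 20, 31, 46 → 3
r = 21: 31, 46 → 2
r = 27: 31, 46 → 2
r = 33: 46 → 1
Cross-inversions: 5 + 3 + 2 + 2 + 1 = 13

13 split inversions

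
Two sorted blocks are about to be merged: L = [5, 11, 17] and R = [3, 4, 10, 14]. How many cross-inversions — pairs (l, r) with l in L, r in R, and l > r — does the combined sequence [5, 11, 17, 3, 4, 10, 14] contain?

9 cross-inversions

For each element r of the right run, count left-run elements greater than r:
r = 3: 5, 11, 17 → 3
r = 4: 5, 11, 17 → 3
r = 10: 11, 17 → 2
r = 14: 17 → 1
Cross-inversions: 3 + 3 + 2 + 1 = 9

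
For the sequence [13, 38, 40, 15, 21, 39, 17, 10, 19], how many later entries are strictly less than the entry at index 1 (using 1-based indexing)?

The element at index 1 is 13.
Elements after it: 38, 40, 15, 21, 39, 17, 10, 19
Those smaller than 13: 10

1 such element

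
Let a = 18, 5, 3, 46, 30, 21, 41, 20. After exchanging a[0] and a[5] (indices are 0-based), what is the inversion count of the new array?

Inversions: 12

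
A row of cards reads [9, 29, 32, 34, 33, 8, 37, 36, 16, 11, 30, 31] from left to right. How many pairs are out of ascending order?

There are 30 out-of-order pairs.

Element-by-element contributions:
9 → 8 → 1
29 → 8, 16, 11 → 3
32 → 8, 16, 11, 30, 31 → 5
34 → 33, 8, 16, 11, 30, 31 → 6
33 → 8, 16, 11, 30, 31 → 5
8 → none → 0
37 → 36, 16, 11, 30, 31 → 5
36 → 16, 11, 30, 31 → 4
16 → 11 → 1
11 → none → 0
30 → none → 0
31 → none → 0
Sum: 1 + 3 + 5 + 6 + 5 + 0 + 5 + 4 + 1 + 0 + 0 + 0 = 30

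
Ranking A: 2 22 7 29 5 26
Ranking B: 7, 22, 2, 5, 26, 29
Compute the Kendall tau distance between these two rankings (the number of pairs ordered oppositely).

Assign each item its position (1..6) in the first ordering, then rewrite the second ordering as that position sequence:
positions: 2→1, 22→2, 7→3, 29→4, 5→5, 26→6
second ordering as positions: [3, 2, 1, 5, 6, 4]
Discordant pairs = inversions in this position sequence.
3: 2, 1 → 2
2: 1 → 1
1: 0
5: 4 → 1
6: 4 → 1
4: 0
Total: 2 + 1 + 0 + 1 + 1 + 0 = 5

There are 5 discordant pairs.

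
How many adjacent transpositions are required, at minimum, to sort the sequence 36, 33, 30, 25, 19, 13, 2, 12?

27 swaps

Minimum adjacent swaps = number of inversions (each swap of adjacent out-of-order elements removes one inversion and no swap can remove more).
Count inversions — for each element, later elements that are smaller:
36: 33, 30, 25, 19, 13, 2, 12 → 7
33: 30, 25, 19, 13, 2, 12 → 6
30: 25, 19, 13, 2, 12 → 5
25: 19, 13, 2, 12 → 4
19: 13, 2, 12 → 3
13: 2, 12 → 2
2: none → 0
12: none → 0
Total inversions: 7 + 6 + 5 + 4 + 3 + 2 + 0 + 0 = 27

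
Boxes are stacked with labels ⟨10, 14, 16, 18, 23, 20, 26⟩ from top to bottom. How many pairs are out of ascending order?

Element-by-element contributions:
10 → none → 0
14 → none → 0
16 → none → 0
18 → none → 0
23 → 20 → 1
20 → none → 0
26 → none → 0
Sum: 0 + 0 + 0 + 0 + 1 + 0 + 0 = 1

There is 1 inversion.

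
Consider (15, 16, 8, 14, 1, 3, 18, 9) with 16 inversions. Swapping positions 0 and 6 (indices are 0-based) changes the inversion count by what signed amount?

+3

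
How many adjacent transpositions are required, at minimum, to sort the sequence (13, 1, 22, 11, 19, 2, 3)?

Each adjacent swap fixes exactly one inversion, so the minimum swap count equals the number of inversions.
Count inversions — for each element, later elements that are smaller:
13: 1, 11, 2, 3 → 4
1: none → 0
22: 11, 19, 2, 3 → 4
11: 2, 3 → 2
19: 2, 3 → 2
2: none → 0
3: none → 0
Total inversions: 4 + 0 + 4 + 2 + 2 + 0 + 0 = 12

12 swaps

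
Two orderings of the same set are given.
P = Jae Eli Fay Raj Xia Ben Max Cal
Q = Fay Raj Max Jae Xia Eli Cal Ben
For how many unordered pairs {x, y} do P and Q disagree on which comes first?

10

Assign each item its position (1..8) in the first ordering, then rewrite the second ordering as that position sequence:
positions: Jae→1, Eli→2, Fay→3, Raj→4, Xia→5, Ben→6, Max→7, Cal→8
second ordering as positions: [3, 4, 7, 1, 5, 2, 8, 6]
Discordant pairs = inversions in this position sequence.
3: 1, 2 → 2
4: 1, 2 → 2
7: 1, 5, 2, 6 → 4
1: 0
5: 2 → 1
2: 0
8: 6 → 1
6: 0
Total: 2 + 2 + 4 + 0 + 1 + 0 + 1 + 0 = 10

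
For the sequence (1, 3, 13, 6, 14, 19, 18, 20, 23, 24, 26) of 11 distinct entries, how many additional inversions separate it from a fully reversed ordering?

Maximum inversions for 11 distinct elements is C(11, 2) = 11·10/2 = 55.
Current inversions — for each element, count later smaller elements:
1: 0
3: 0
13: 1
6: 0
14: 0
19: 1
18: 0
20: 0
23: 0
24: 0
26: 0
Current total: 0 + 0 + 1 + 0 + 0 + 1 + 0 + 0 + 0 + 0 + 0 = 2
Shortfall: 55 − 2 = 53

53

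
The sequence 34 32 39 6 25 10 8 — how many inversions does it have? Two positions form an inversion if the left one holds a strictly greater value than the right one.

Count, for each position, how many later elements it exceeds:
34 → 32, 6, 25, 10, 8 → 5
32 → 6, 25, 10, 8 → 4
39 → 6, 25, 10, 8 → 4
6 → none → 0
25 → 10, 8 → 2
10 → 8 → 1
8 → none → 0
Sum: 5 + 4 + 4 + 0 + 2 + 1 + 0 = 16

16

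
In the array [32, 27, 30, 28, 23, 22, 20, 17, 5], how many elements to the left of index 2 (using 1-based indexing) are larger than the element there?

1

The element at index 2 is 27.
Elements before it: 32
Those larger than 27: 32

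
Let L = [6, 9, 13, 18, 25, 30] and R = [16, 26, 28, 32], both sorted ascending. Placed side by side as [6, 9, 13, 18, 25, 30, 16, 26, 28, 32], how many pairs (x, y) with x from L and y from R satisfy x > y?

Split inversions: 5

For each element r of the right run, count left-run elements greater than r:
r = 16: 18, 25, 30 → 3
r = 26: 30 → 1
r = 28: 30 → 1
r = 32: none → 0
Cross-inversions: 3 + 1 + 1 + 0 = 5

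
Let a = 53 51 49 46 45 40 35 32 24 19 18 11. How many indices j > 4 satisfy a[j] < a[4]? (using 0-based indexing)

7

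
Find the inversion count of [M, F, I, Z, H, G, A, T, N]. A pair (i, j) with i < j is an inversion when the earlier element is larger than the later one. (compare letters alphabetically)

There are 18 out-of-order pairs.

Sweep left to right; for each value list the smaller values that follow it:
M → F, I, H, G, A → 5
F → A → 1
I → H, G, A → 3
Z → H, G, A, T, N → 5
H → G, A → 2
G → A → 1
A → none → 0
T → N → 1
N → none → 0
Sum: 5 + 1 + 3 + 5 + 2 + 1 + 0 + 1 + 0 = 18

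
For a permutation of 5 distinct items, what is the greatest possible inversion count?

Inversions: 10

A reversed (strictly descending) arrangement makes every pair an inversion, giving C(5, 2) inversions.
C(5, 2) = 5·4/2 = 10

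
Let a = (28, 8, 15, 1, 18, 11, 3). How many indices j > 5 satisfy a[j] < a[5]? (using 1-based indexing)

2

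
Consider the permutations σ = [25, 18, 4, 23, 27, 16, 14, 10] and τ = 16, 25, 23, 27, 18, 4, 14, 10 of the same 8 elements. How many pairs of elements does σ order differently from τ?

9

Assign each item its position (1..8) in the first ordering, then rewrite the second ordering as that position sequence:
positions: 25→1, 18→2, 4→3, 23→4, 27→5, 16→6, 14→7, 10→8
second ordering as positions: [6, 1, 4, 5, 2, 3, 7, 8]
Discordant pairs = inversions in this position sequence.
6: 1, 4, 5, 2, 3 → 5
1: 0
4: 2, 3 → 2
5: 2, 3 → 2
2: 0
3: 0
7: 0
8: 0
Total: 5 + 0 + 2 + 2 + 0 + 0 + 0 + 0 = 9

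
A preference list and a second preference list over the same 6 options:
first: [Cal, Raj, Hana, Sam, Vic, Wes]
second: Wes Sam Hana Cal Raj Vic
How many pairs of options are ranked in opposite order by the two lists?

Assign each item its position (1..6) in the first ordering, then rewrite the second ordering as that position sequence:
positions: Cal→1, Raj→2, Hana→3, Sam→4, Vic→5, Wes→6
second ordering as positions: [6, 4, 3, 1, 2, 5]
Discordant pairs = inversions in this position sequence.
6: 4, 3, 1, 2, 5 → 5
4: 3, 1, 2 → 3
3: 1, 2 → 2
1: 0
2: 0
5: 0
Total: 5 + 3 + 2 + 0 + 0 + 0 = 10

10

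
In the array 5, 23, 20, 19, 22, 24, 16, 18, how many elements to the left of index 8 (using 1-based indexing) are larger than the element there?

5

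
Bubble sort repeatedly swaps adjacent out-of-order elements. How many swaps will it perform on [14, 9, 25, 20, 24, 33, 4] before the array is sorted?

Swaps: 9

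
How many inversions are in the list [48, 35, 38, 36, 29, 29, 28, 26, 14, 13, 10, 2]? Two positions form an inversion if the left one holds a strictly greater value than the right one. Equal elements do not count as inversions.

63

Element-by-element contributions:
48 → 35, 38, 36, 29, 29, 28, 26, 14, 13, 10, 2 → 11
35 → 29, 29, 28, 26, 14, 13, 10, 2 → 8
38 → 36, 29, 29, 28, 26, 14, 13, 10, 2 → 9
36 → 29, 29, 28, 26, 14, 13, 10, 2 → 8
29 → 28, 26, 14, 13, 10, 2 → 6
29 → 28, 26, 14, 13, 10, 2 → 6
28 → 26, 14, 13, 10, 2 → 5
26 → 14, 13, 10, 2 → 4
14 → 13, 10, 2 → 3
13 → 10, 2 → 2
10 → 2 → 1
2 → none → 0
Sum: 11 + 8 + 9 + 8 + 6 + 6 + 5 + 4 + 3 + 2 + 1 + 0 = 63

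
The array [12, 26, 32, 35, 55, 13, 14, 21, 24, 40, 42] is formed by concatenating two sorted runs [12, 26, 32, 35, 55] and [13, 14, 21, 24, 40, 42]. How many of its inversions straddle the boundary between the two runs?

Count, for every r in R, how many entries of L exceed r:
r = 13: 26, 32, 35, 55 → 4
r = 14: 26, 32, 35, 55 → 4
r = 21: 26, 32, 35, 55 → 4
r = 24: 26, 32, 35, 55 → 4
r = 40: 55 → 1
r = 42: 55 → 1
Cross-inversions: 4 + 4 + 4 + 4 + 1 + 1 = 18

18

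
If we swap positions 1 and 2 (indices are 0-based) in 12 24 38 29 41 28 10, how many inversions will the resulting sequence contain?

Positions 1 and 2 hold 24 and 38; after swapping, the array is [12, 38, 24, 29, 41, 28, 10].
Element-by-element contributions:
12: 1
38: 4
24: 1
29: 2
41: 2
28: 1
10: 0
Sum: 1 + 4 + 1 + 2 + 2 + 1 + 0 = 11

11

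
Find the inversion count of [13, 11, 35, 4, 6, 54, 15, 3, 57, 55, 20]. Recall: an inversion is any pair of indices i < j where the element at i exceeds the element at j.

For each element, count later entries that are smaller:
13: 4
11: 3
35: 5
4: 1
6: 1
54: 3
15: 1
3: 0
57: 2
55: 1
20: 0
Sum: 4 + 3 + 5 + 1 + 1 + 3 + 1 + 0 + 2 + 1 + 0 = 21

21 inversions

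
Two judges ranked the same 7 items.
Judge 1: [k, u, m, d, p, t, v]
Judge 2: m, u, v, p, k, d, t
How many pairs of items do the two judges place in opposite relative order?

9 discordant pairs

Assign each item its position (1..7) in the first ordering, then rewrite the second ordering as that position sequence:
positions: k→1, u→2, m→3, d→4, p→5, t→6, v→7
second ordering as positions: [3, 2, 7, 5, 1, 4, 6]
Discordant pairs = inversions in this position sequence.
3: 2, 1 → 2
2: 1 → 1
7: 5, 1, 4, 6 → 4
5: 1, 4 → 2
1: 0
4: 0
6: 0
Total: 2 + 1 + 4 + 2 + 0 + 0 + 0 = 9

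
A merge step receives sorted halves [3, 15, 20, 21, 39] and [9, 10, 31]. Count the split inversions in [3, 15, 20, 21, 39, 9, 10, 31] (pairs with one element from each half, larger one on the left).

Split inversions: 9

For each element r of the right run, count left-run elements greater than r:
r = 9: 15, 20, 21, 39 → 4
r = 10: 15, 20, 21, 39 → 4
r = 31: 39 → 1
Cross-inversions: 4 + 4 + 1 = 9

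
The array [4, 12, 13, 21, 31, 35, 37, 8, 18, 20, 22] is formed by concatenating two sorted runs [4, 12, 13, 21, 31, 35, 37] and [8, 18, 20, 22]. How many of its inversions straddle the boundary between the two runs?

Count, for every r in R, how many entries of L exceed r:
r = 8: 12, 13, 21, 31, 35, 37 → 6
r = 18: 21, 31, 35, 37 → 4
r = 20: 21, 31, 35, 37 → 4
r = 22: 31, 35, 37 → 3
Cross-inversions: 6 + 4 + 4 + 3 = 17

17 split inversions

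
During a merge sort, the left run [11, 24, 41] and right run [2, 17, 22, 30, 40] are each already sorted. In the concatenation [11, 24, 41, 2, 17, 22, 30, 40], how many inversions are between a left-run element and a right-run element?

Cross-inversions: 9

Take each right-half value and tally the left-half values above it:
r = 2: 11, 24, 41 → 3
r = 17: 24, 41 → 2
r = 22: 24, 41 → 2
r = 30: 41 → 1
r = 40: 41 → 1
Cross-inversions: 3 + 2 + 2 + 1 + 1 = 9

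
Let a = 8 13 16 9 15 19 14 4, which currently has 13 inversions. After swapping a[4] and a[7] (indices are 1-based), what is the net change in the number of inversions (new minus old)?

+1

Positions 4 and 7 hold 9 and 14; after swapping, the array is [8, 13, 16, 14, 15, 19, 9, 4].
Count, for each position, how many later elements it exceeds:
8: 1
13: 2
16: 4
14: 2
15: 2
19: 2
9: 1
4: 0
Sum: 1 + 2 + 4 + 2 + 2 + 2 + 1 + 0 = 14
Change: 14 − 13 = +1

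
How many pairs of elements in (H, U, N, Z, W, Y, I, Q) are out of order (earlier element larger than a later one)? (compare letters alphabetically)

12

For each element, count later entries that are smaller:
H → none → 0
U → N, I, Q → 3
N → I → 1
Z → W, Y, I, Q → 4
W → I, Q → 2
Y → I, Q → 2
I → none → 0
Q → none → 0
Sum: 0 + 3 + 1 + 4 + 2 + 2 + 0 + 0 = 12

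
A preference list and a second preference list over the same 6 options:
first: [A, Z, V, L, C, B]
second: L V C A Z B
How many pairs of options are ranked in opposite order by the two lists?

7 pairs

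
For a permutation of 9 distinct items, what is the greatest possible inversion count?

36 inversions

The maximum occurs when the array is in strictly decreasing order: every one of the C(9, 2) pairs is inverted.
C(9, 2) = 9·8/2 = 36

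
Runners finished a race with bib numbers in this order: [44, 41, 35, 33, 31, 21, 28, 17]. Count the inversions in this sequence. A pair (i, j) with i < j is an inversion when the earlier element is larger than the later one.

27 out-of-order pairs

Sweep left to right; for each value list the smaller values that follow it:
44 → 41, 35, 33, 31, 21, 28, 17 → 7
41 → 35, 33, 31, 21, 28, 17 → 6
35 → 33, 31, 21, 28, 17 → 5
33 → 31, 21, 28, 17 → 4
31 → 21, 28, 17 → 3
21 → 17 → 1
28 → 17 → 1
17 → none → 0
Sum: 7 + 6 + 5 + 4 + 3 + 1 + 1 + 0 = 27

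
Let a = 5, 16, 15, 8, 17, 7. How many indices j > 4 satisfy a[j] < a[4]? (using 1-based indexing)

The element at index 4 is 8.
Elements after it: 17, 7
Those smaller than 8: 7

1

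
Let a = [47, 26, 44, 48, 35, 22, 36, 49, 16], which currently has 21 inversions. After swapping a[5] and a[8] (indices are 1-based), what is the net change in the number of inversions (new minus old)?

+3

Positions 5 and 8 hold 35 and 49; after swapping, the array is [47, 26, 44, 48, 49, 22, 36, 35, 16].
For each element, count later entries that are smaller:
47 → 26, 44, 22, 36, 35, 16 → 6
26 → 22, 16 → 2
44 → 22, 36, 35, 16 → 4
48 → 22, 36, 35, 16 → 4
49 → 22, 36, 35, 16 → 4
22 → 16 → 1
36 → 35, 16 → 2
35 → 16 → 1
16 → none → 0
Sum: 6 + 2 + 4 + 4 + 4 + 1 + 2 + 1 + 0 = 24
Change: 24 − 21 = +3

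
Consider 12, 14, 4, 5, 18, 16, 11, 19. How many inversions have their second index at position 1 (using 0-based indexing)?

0 such elements

The element at index 1 is 14.
Elements before it: 12
None of them are larger than 14.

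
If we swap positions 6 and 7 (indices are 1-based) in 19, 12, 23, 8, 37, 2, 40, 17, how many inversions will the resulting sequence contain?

Positions 6 and 7 hold 2 and 40; after swapping, the array is [19, 12, 23, 8, 37, 40, 2, 17].
Element-by-element contributions:
19: 4
12: 2
23: 3
8: 1
37: 2
40: 2
2: 0
17: 0
Sum: 4 + 2 + 3 + 1 + 2 + 2 + 0 + 0 = 14

Inversions: 14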